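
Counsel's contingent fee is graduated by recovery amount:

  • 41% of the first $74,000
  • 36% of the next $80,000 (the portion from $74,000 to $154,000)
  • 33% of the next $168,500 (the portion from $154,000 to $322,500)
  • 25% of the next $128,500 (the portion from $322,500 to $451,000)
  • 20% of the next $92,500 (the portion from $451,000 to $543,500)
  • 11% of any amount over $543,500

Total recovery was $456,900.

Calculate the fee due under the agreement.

$148,050.00

First $74,000 at 41% = $30,340.00
Next $80,000 at 36% = $28,800.00
Next $168,500 at 33% = $55,605.00
Next $128,500 at 25% = $32,125.00
Remaining $5,900 at 20% = $1,180.00
Fee: $30,340.00 + $28,800.00 + $55,605.00 + $32,125.00 + $1,180.00 = $148,050.00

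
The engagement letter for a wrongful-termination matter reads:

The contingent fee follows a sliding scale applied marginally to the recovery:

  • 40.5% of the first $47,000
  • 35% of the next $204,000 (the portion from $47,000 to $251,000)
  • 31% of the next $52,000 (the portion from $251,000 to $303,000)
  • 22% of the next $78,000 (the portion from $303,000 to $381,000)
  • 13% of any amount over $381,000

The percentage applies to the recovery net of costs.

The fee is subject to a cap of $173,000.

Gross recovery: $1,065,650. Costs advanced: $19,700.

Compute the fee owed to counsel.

$173,000.00

Fee base (net of costs): $1,065,650 − $19,700 = $1,045,950
First $47,000 at 40.5% = $19,035.00
Next $204,000 at 35% = $71,400.00
Next $52,000 at 31% = $16,120.00
Next $78,000 at 22% = $17,160.00
Remaining $664,950 at 13% = $86,443.50
Fee: $19,035.00 + $71,400.00 + $16,120.00 + $17,160.00 + $86,443.50 = $210,158.50
$210,158.50 exceeds the $173,000 cap, so the fee is capped at $173,000.00.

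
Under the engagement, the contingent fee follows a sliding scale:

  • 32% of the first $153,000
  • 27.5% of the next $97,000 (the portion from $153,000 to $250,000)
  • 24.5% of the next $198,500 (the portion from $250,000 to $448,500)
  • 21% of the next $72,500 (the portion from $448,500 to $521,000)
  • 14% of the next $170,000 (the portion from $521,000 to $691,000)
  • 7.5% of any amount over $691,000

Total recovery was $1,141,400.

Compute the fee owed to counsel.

$197,072.50

First $153,000 at 32% = $48,960.00
Next $97,000 at 27.5% = $26,675.00
Next $198,500 at 24.5% = $48,632.50
Next $72,500 at 21% = $15,225.00
Next $170,000 at 14% = $23,800.00
Remaining $450,400 at 7.5% = $33,780.00
Fee: $48,960.00 + $26,675.00 + $48,632.50 + $15,225.00 + $23,800.00 + $33,780.00 = $197,072.50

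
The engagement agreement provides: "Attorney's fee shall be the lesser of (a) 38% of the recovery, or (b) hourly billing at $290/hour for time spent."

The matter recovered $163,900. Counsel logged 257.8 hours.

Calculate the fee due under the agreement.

$62,282.00

(a) 38% of $163,900 = $62,282.00
(b) 257.8 × $290 = $74,762.00
The lesser is (a): $62,282.00.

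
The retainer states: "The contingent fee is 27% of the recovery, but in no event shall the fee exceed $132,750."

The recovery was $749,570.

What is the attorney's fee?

27% of $749,570 = $202,383.90
That exceeds the $132,750 cap, so the fee is capped at $132,750.

$132,750.00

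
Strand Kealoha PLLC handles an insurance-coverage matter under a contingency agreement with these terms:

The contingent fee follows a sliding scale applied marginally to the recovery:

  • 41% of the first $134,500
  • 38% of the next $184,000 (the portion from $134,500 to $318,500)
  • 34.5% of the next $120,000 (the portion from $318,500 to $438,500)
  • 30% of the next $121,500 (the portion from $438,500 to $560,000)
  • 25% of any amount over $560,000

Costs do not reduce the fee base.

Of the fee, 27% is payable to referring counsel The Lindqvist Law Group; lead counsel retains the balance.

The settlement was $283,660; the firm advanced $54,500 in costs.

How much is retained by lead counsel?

$81,632.83

Fee base is the gross recovery, $283,660; costs are reimbursed separately.
First $134,500 at 41% = $55,145.00
Remaining $149,160 at 38% = $56,680.80
Fee: $55,145.00 + $56,680.80 = $111,825.80
Referral share: 27% of $111,825.80 = $30,192.97; lead counsel retains $111,825.80 − $30,192.97 = $81,632.83.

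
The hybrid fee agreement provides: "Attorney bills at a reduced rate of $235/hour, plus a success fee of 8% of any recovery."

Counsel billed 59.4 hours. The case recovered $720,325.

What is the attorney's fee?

$71,585.00

Hourly: 59.4 × $235 = $13,959.00
Success fee: 8% of $720,325 = $57,626.00
Total: $13,959.00 + $57,626.00 = $71,585.00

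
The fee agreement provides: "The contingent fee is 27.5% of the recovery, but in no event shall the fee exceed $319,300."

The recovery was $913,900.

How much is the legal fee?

27.5% of $913,900 = $251,322.50
That is under the $319,300 cap.

$251,322.50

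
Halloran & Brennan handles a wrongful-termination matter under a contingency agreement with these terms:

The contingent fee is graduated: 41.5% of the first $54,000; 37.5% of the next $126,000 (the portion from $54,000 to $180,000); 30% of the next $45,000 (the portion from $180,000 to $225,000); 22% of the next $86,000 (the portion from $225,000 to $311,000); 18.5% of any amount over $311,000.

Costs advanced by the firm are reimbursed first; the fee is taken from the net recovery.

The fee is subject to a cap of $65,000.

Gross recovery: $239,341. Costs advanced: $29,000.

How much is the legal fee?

$65,000.00

Fee base (net of costs): $239,341 − $29,000 = $210,341
First $54,000 at 41.5% = $22,410.00
Next $126,000 at 37.5% = $47,250.00
Remaining $30,341 at 30% = $9,102.30
Fee: $22,410.00 + $47,250.00 + $9,102.30 = $78,762.30
$78,762.30 exceeds the $65,000 cap, so the fee is capped at $65,000.00.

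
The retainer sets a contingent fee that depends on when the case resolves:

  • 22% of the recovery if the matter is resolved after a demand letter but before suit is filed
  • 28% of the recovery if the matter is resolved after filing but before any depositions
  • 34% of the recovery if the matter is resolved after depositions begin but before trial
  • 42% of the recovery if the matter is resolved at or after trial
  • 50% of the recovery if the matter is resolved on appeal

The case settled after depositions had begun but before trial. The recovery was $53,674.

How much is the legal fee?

$18,249.16

The matter settled after depositions had begun but before trial, so the 34% rate applies.
$53,674 × 34% = $18,249.16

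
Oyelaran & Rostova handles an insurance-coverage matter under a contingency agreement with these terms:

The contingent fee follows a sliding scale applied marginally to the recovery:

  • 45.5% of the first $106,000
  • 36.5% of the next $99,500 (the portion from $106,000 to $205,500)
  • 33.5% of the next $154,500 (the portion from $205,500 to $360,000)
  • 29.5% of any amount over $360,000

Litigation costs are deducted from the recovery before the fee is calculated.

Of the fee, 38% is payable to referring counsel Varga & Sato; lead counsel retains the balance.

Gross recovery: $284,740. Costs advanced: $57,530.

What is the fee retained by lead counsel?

Fee base (net of costs): $284,740 − $57,530 = $227,210
First $106,000 at 45.5% = $48,230.00
Next $99,500 at 36.5% = $36,317.50
Remaining $21,710 at 33.5% = $7,272.85
Fee: $48,230.00 + $36,317.50 + $7,272.85 = $91,820.35
Referral share: 38% of $91,820.35 = $34,891.73; lead counsel retains $91,820.35 − $34,891.73 = $56,928.62.

$56,928.62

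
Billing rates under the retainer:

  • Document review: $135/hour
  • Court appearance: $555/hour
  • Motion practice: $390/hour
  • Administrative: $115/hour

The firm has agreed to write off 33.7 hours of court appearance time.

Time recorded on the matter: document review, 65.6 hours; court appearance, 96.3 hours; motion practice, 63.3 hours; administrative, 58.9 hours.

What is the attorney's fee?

$75,059.50

Document review: 65.6 × $135 = $8,856.00
Court appearance: 96.3 × $555 = $53,446.50
Motion practice: 63.3 × $390 = $24,687.00
Administrative: 58.9 × $115 = $6,773.50
Subtotal: $93,763.00
Write-off: 33.7 × $555 = $18,703.50
Total: $93,763.00 − $18,703.50 = $75,059.50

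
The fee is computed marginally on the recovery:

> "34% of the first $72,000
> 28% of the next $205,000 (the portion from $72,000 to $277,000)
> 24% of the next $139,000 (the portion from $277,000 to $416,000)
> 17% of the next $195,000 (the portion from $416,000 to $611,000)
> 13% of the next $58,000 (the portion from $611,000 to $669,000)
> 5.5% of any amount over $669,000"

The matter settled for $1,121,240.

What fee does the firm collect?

$180,803.20

First $72,000 at 34% = $24,480.00
Next $205,000 at 28% = $57,400.00
Next $139,000 at 24% = $33,360.00
Next $195,000 at 17% = $33,150.00
Next $58,000 at 13% = $7,540.00
Remaining $452,240 at 5.5% = $24,873.20
Fee: $24,480.00 + $57,400.00 + $33,360.00 + $33,150.00 + $7,540.00 + $24,873.20 = $180,803.20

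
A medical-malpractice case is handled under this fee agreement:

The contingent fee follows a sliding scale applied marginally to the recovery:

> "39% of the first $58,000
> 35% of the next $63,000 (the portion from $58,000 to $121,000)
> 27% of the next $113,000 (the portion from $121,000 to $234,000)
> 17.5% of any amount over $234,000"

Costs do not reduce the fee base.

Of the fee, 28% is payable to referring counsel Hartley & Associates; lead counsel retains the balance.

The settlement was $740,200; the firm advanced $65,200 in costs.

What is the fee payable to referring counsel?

$45,854.20

Fee base is the gross recovery, $740,200; costs are reimbursed separately.
First $58,000 at 39% = $22,620.00
Next $63,000 at 35% = $22,050.00
Next $113,000 at 27% = $30,510.00
Remaining $506,200 at 17.5% = $88,585.00
Fee: $22,620.00 + $22,050.00 + $30,510.00 + $88,585.00 = $163,765.00
Referral share: 28% of $163,765.00 = $45,854.20; lead counsel retains $163,765.00 − $45,854.20 = $117,910.80.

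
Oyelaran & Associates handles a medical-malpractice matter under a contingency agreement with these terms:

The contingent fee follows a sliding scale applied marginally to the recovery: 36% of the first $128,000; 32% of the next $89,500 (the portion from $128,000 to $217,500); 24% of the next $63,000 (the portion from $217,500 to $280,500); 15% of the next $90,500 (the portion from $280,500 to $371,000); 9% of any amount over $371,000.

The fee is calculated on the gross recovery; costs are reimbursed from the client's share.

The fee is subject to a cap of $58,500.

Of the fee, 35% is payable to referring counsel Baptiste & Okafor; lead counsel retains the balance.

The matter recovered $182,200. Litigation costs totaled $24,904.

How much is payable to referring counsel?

$20,475.00

Fee base is the gross recovery, $182,200; costs are reimbursed separately.
First $128,000 at 36% = $46,080.00
Remaining $54,200 at 32% = $17,344.00
Fee: $46,080.00 + $17,344.00 = $63,424.00
$63,424.00 exceeds the $58,500 cap, so the fee is capped at $58,500.00.
Referral share: 35% of $58,500.00 = $20,475.00; lead counsel retains $58,500.00 − $20,475.00 = $38,025.00.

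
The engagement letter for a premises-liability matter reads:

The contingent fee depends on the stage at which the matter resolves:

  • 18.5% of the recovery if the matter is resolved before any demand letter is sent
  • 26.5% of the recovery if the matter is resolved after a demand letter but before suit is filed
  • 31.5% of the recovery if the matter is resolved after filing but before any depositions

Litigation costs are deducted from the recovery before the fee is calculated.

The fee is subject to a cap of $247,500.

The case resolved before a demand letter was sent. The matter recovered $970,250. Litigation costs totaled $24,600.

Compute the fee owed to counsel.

Fee base (net of costs): $970,250 − $24,600 = $945,650
The matter resolved before a demand letter was sent, so the 18.5% rate applies.
$945,650 × 18.5% = $174,945.25
$174,945.25 is under the $247,500 cap.

$174,945.25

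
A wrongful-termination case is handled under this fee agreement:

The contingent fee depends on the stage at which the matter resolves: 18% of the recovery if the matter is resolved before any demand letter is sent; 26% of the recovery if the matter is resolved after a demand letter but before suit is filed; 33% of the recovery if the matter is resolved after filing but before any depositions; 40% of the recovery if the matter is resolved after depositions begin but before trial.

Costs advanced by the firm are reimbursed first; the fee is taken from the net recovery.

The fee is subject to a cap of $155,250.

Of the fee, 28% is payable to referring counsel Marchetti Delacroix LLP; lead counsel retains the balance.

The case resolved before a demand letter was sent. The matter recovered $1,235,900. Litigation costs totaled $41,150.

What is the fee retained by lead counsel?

$111,780.00

Fee base (net of costs): $1,235,900 − $41,150 = $1,194,750
The matter resolved before a demand letter was sent, so the 18% rate applies.
$1,194,750 × 18% = $215,055.00
$215,055.00 exceeds the $155,250 cap, so the fee is capped at $155,250.00.
Referral share: 28% of $155,250.00 = $43,470.00; lead counsel retains $155,250.00 − $43,470.00 = $111,780.00.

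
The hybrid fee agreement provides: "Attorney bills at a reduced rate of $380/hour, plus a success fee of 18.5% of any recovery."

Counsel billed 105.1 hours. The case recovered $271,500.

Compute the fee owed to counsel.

$90,165.50

Hourly: 105.1 × $380 = $39,938.00
Success fee: 18.5% of $271,500 = $50,227.50
Total: $39,938.00 + $50,227.50 = $90,165.50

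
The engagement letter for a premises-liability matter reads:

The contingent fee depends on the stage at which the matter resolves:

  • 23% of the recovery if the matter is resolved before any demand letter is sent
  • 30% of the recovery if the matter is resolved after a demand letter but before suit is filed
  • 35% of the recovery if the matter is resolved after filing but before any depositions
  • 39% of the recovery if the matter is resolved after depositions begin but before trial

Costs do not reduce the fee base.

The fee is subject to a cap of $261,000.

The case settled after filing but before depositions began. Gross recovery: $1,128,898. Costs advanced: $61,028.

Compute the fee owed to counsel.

$261,000.00

Fee base is the gross recovery, $1,128,898; costs are reimbursed separately.
The matter settled after filing but before depositions began, so the 35% rate applies.
$1,128,898 × 35% = $395,114.30
$395,114.30 exceeds the $261,000 cap, so the fee is capped at $261,000.00.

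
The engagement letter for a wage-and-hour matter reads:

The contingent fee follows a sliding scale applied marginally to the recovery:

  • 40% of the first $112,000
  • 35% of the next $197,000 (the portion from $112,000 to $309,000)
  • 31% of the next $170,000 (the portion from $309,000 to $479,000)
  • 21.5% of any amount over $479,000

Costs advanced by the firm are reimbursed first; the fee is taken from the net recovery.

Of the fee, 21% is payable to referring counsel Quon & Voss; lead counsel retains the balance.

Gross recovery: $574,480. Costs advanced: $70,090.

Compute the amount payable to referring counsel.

$36,100.86

Fee base (net of costs): $574,480 − $70,090 = $504,390
First $112,000 at 40% = $44,800.00
Next $197,000 at 35% = $68,950.00
Next $170,000 at 31% = $52,700.00
Remaining $25,390 at 21.5% = $5,458.85
Fee: $44,800.00 + $68,950.00 + $52,700.00 + $5,458.85 = $171,908.85
Referral share: 21% of $171,908.85 = $36,100.86; lead counsel retains $171,908.85 − $36,100.86 = $135,807.99.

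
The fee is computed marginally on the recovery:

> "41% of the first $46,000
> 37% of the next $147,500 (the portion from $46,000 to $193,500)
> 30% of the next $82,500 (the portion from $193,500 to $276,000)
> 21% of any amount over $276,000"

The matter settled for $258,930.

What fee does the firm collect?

$93,064.00

First $46,000 at 41% = $18,860.00
Next $147,500 at 37% = $54,575.00
Remaining $65,430 at 30% = $19,629.00
Fee: $18,860.00 + $54,575.00 + $19,629.00 = $93,064.00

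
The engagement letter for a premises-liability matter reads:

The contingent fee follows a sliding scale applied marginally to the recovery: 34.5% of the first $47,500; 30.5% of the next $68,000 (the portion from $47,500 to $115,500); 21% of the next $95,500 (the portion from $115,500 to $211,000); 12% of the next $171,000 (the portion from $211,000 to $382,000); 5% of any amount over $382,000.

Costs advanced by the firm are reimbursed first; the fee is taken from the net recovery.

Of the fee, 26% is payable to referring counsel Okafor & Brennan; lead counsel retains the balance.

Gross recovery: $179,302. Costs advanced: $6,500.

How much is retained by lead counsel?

Fee base (net of costs): $179,302 − $6,500 = $172,802
First $47,500 at 34.5% = $16,387.50
Next $68,000 at 30.5% = $20,740.00
Remaining $57,302 at 21% = $12,033.42
Fee: $16,387.50 + $20,740.00 + $12,033.42 = $49,160.92
Referral share: 26% of $49,160.92 = $12,781.84; lead counsel retains $49,160.92 − $12,781.84 = $36,379.08.

$36,379.08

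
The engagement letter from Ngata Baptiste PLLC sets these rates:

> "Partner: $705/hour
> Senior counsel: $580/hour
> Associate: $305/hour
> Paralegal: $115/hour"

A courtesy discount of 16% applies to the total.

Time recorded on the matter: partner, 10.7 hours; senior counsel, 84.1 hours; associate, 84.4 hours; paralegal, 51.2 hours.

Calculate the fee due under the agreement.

$73,879.26

Partner: 10.7 × $705 = $7,543.50
Senior counsel: 84.1 × $580 = $48,778.00
Associate: 84.4 × $305 = $25,742.00
Paralegal: 51.2 × $115 = $5,888.00
Subtotal: $87,951.50
Less 16% discount: −$14,072.24
Total: $87,951.50 − $14,072.24 = $73,879.26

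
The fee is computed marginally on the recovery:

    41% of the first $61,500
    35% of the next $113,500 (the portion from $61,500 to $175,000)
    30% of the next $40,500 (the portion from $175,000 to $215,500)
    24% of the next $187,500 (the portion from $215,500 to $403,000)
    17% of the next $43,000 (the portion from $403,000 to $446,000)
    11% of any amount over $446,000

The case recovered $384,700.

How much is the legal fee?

$117,698.00

First $61,500 at 41% = $25,215.00
Next $113,500 at 35% = $39,725.00
Next $40,500 at 30% = $12,150.00
Remaining $169,200 at 24% = $40,608.00
Fee: $25,215.00 + $39,725.00 + $12,150.00 + $40,608.00 = $117,698.00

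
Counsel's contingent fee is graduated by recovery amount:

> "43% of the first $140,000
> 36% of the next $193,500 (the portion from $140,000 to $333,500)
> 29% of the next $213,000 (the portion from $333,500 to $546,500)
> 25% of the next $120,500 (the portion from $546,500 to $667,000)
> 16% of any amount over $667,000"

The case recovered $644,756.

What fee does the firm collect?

$216,194.00

First $140,000 at 43% = $60,200.00
Next $193,500 at 36% = $69,660.00
Next $213,000 at 29% = $61,770.00
Remaining $98,256 at 25% = $24,564.00
Fee: $60,200.00 + $69,660.00 + $61,770.00 + $24,564.00 = $216,194.00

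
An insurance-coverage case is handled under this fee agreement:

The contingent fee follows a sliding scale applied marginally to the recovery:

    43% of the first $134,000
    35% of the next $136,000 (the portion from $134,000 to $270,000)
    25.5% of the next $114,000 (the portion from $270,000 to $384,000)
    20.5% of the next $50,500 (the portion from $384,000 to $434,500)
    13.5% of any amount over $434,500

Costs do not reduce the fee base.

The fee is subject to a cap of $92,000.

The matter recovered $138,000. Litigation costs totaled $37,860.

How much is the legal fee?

$59,020.00

Fee base is the gross recovery, $138,000; costs are reimbursed separately.
First $134,000 at 43% = $57,620.00
Remaining $4,000 at 35% = $1,400.00
Fee: $57,620.00 + $1,400.00 = $59,020.00
$59,020.00 is under the $92,000 cap.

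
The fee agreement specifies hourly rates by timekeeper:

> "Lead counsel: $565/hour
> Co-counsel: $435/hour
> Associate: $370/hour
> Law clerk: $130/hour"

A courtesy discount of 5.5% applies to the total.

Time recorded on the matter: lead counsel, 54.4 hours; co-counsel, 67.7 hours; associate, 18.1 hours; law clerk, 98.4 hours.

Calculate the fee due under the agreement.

Lead counsel: 54.4 × $565 = $30,736.00
Co-counsel: 67.7 × $435 = $29,449.50
Associate: 18.1 × $370 = $6,697.00
Law clerk: 98.4 × $130 = $12,792.00
Subtotal: $79,674.50
Less 5.5% discount: −$4,382.10
Total: $79,674.50 − $4,382.10 = $75,292.40

$75,292.40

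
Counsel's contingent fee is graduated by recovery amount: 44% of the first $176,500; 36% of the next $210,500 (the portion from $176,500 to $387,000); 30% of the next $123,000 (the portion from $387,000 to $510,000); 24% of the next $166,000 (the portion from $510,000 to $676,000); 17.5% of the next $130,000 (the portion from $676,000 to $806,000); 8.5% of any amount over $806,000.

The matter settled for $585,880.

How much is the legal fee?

$208,551.20

First $176,500 at 44% = $77,660.00
Next $210,500 at 36% = $75,780.00
Next $123,000 at 30% = $36,900.00
Remaining $75,880 at 24% = $18,211.20
Fee: $77,660.00 + $75,780.00 + $36,900.00 + $18,211.20 = $208,551.20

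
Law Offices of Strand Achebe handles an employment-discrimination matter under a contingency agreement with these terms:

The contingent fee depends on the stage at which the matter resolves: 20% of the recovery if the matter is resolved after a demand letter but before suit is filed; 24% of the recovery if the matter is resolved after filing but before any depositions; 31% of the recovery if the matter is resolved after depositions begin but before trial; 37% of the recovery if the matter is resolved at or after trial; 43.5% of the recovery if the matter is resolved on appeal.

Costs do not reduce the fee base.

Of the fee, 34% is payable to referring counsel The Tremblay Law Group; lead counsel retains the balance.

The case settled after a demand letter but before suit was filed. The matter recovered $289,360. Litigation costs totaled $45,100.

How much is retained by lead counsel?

Fee base is the gross recovery, $289,360; costs are reimbursed separately.
The matter settled after a demand letter but before suit was filed, so the 20% rate applies.
$289,360 × 20% = $57,872.00
Referral share: 34% of $57,872.00 = $19,676.48; lead counsel retains $57,872.00 − $19,676.48 = $38,195.52.

$38,195.52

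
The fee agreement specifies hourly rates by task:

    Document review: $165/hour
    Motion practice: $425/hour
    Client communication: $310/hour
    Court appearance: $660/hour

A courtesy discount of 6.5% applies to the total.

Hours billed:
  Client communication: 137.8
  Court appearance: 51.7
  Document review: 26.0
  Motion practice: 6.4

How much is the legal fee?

$78,399.75

Document review: 26.0 × $165 = $4,290.00
Motion practice: 6.4 × $425 = $2,720.00
Client communication: 137.8 × $310 = $42,718.00
Court appearance: 51.7 × $660 = $34,122.00
Subtotal: $83,850.00
Less 6.5% discount: −$5,450.25
Total: $83,850.00 − $5,450.25 = $78,399.75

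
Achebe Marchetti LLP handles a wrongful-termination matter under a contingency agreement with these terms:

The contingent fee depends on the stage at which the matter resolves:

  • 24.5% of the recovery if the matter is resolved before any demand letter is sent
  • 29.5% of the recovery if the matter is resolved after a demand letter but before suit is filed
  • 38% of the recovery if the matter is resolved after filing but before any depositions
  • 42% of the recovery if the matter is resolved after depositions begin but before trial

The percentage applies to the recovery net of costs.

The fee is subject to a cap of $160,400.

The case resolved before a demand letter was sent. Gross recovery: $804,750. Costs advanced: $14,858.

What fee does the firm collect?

$160,400.00

Fee base (net of costs): $804,750 − $14,858 = $789,892
The matter resolved before a demand letter was sent, so the 24.5% rate applies.
$789,892 × 24.5% = $193,523.54
$193,523.54 exceeds the $160,400 cap, so the fee is capped at $160,400.00.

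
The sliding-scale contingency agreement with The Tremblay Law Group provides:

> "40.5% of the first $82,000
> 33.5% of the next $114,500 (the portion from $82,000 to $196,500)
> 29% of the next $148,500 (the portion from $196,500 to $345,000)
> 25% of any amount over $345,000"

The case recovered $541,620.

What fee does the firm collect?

$163,787.50

First $82,000 at 40.5% = $33,210.00
Next $114,500 at 33.5% = $38,357.50
Next $148,500 at 29% = $43,065.00
Remaining $196,620 at 25% = $49,155.00
Fee: $33,210.00 + $38,357.50 + $43,065.00 + $49,155.00 = $163,787.50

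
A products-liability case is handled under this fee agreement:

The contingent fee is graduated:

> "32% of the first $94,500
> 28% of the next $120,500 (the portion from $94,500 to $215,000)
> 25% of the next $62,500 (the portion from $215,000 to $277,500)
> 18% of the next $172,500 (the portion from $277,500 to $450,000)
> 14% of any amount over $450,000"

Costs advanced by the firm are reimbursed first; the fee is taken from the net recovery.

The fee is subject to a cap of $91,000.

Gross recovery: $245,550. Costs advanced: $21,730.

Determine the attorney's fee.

$66,185.00

Fee base (net of costs): $245,550 − $21,730 = $223,820
First $94,500 at 32% = $30,240.00
Next $120,500 at 28% = $33,740.00
Remaining $8,820 at 25% = $2,205.00
Fee: $30,240.00 + $33,740.00 + $2,205.00 = $66,185.00
$66,185.00 is under the $91,000 cap.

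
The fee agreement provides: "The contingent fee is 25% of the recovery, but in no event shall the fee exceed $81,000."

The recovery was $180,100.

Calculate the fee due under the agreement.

25% of $180,100 = $45,025.00
That is under the $81,000 cap.

$45,025.00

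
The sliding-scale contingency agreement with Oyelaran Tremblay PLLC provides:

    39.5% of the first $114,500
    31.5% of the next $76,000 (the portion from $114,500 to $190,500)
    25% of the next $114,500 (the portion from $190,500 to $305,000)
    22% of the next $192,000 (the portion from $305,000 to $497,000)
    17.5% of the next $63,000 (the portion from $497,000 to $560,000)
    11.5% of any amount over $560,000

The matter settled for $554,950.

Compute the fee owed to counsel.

First $114,500 at 39.5% = $45,227.50
Next $76,000 at 31.5% = $23,940.00
Next $114,500 at 25% = $28,625.00
Next $192,000 at 22% = $42,240.00
Remaining $57,950 at 17.5% = $10,141.25
Fee: $45,227.50 + $23,940.00 + $28,625.00 + $42,240.00 + $10,141.25 = $150,173.75

$150,173.75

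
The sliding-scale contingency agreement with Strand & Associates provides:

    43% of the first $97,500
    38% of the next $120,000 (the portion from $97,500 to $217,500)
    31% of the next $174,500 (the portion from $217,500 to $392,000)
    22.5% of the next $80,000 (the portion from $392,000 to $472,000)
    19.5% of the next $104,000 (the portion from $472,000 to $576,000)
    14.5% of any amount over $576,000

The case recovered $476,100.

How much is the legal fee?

$160,419.50

First $97,500 at 43% = $41,925.00
Next $120,000 at 38% = $45,600.00
Next $174,500 at 31% = $54,095.00
Next $80,000 at 22.5% = $18,000.00
Remaining $4,100 at 19.5% = $799.50
Fee: $41,925.00 + $45,600.00 + $54,095.00 + $18,000.00 + $799.50 = $160,419.50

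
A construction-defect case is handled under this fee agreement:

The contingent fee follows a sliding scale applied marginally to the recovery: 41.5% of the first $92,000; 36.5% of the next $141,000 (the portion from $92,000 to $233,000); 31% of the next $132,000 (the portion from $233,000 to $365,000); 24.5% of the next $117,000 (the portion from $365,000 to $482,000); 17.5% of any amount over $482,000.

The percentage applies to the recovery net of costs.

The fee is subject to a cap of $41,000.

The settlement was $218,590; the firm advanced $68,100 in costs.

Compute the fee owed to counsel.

$41,000.00

Fee base (net of costs): $218,590 − $68,100 = $150,490
First $92,000 at 41.5% = $38,180.00
Remaining $58,490 at 36.5% = $21,348.85
Fee: $38,180.00 + $21,348.85 = $59,528.85
$59,528.85 exceeds the $41,000 cap, so the fee is capped at $41,000.00.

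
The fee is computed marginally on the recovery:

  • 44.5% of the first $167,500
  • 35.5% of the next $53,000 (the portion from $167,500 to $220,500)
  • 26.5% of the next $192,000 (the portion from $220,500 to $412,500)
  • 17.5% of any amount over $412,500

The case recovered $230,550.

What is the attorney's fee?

$96,015.75

First $167,500 at 44.5% = $74,537.50
Next $53,000 at 35.5% = $18,815.00
Remaining $10,050 at 26.5% = $2,663.25
Fee: $74,537.50 + $18,815.00 + $2,663.25 = $96,015.75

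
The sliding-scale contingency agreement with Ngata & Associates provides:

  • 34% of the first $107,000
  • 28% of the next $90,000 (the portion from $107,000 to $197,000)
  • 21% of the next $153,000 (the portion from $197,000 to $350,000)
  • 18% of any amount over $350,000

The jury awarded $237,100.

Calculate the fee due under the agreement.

First $107,000 at 34% = $36,380.00
Next $90,000 at 28% = $25,200.00
Remaining $40,100 at 21% = $8,421.00
Fee: $36,380.00 + $25,200.00 + $8,421.00 = $70,001.00

$70,001.00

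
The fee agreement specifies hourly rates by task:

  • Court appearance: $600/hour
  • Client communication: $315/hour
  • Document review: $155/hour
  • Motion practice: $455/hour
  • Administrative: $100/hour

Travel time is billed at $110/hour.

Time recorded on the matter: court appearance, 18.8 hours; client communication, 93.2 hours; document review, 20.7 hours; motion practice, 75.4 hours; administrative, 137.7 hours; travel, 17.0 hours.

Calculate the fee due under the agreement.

$93,793.50

Court appearance: 18.8 × $600 = $11,280.00
Client communication: 93.2 × $315 = $29,358.00
Document review: 20.7 × $155 = $3,208.50
Motion practice: 75.4 × $455 = $34,307.00
Administrative: 137.7 × $100 = $13,770.00
Subtotal: $11,280.00 + $29,358.00 + $3,208.50 + $34,307.00 + $13,770.00 = $91,923.50
Travel: 17.0 × $110 = $1,870.00
Total: $91,923.50 + $1,870.00 = $93,793.50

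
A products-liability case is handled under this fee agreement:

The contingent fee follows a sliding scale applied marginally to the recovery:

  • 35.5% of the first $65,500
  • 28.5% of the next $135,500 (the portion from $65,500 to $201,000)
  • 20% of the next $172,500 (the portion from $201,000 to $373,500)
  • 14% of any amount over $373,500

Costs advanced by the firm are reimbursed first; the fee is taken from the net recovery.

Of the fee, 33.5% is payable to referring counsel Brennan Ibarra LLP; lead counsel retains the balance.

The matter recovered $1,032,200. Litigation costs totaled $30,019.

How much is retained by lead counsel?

Fee base (net of costs): $1,032,200 − $30,019 = $1,002,181
First $65,500 at 35.5% = $23,252.50
Next $135,500 at 28.5% = $38,617.50
Next $172,500 at 20% = $34,500.00
Remaining $628,681 at 14% = $88,015.34
Fee: $23,252.50 + $38,617.50 + $34,500.00 + $88,015.34 = $184,385.34
Referral share: 33.5% of $184,385.34 = $61,769.09; lead counsel retains $184,385.34 − $61,769.09 = $122,616.25.

$122,616.25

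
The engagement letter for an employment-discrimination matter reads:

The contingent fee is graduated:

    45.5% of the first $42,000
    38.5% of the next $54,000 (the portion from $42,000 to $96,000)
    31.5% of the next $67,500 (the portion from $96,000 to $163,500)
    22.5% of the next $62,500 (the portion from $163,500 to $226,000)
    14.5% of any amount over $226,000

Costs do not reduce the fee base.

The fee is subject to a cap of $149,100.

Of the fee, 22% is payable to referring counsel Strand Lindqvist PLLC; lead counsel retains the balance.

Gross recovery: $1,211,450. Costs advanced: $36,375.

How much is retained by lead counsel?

$116,298.00

Fee base is the gross recovery, $1,211,450; costs are reimbursed separately.
First $42,000 at 45.5% = $19,110.00
Next $54,000 at 38.5% = $20,790.00
Next $67,500 at 31.5% = $21,262.50
Next $62,500 at 22.5% = $14,062.50
Remaining $985,450 at 14.5% = $142,890.25
Fee: $19,110.00 + $20,790.00 + $21,262.50 + $14,062.50 + $142,890.25 = $218,115.25
$218,115.25 exceeds the $149,100 cap, so the fee is capped at $149,100.00.
Referral share: 22% of $149,100.00 = $32,802.00; lead counsel retains $149,100.00 − $32,802.00 = $116,298.00.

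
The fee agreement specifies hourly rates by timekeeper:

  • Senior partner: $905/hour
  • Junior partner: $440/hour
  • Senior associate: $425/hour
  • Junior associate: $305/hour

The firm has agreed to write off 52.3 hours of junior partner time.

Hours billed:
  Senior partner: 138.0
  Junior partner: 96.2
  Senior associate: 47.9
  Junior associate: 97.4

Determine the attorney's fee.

Senior partner: 138.0 × $905 = $124,890.00
Junior partner: 96.2 × $440 = $42,328.00
Senior associate: 47.9 × $425 = $20,357.50
Junior associate: 97.4 × $305 = $29,707.00
Subtotal: $217,282.50
Write-off: 52.3 × $440 = $23,012.00
Total: $217,282.50 − $23,012.00 = $194,270.50

$194,270.50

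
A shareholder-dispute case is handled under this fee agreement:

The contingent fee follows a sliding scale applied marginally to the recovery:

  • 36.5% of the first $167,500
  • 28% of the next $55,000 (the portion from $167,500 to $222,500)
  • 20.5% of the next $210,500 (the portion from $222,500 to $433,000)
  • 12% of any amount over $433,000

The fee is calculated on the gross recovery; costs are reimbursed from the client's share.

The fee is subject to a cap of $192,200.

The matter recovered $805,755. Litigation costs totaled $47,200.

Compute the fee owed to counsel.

Fee base is the gross recovery, $805,755; costs are reimbursed separately.
First $167,500 at 36.5% = $61,137.50
Next $55,000 at 28% = $15,400.00
Next $210,500 at 20.5% = $43,152.50
Remaining $372,755 at 12% = $44,730.60
Fee: $61,137.50 + $15,400.00 + $43,152.50 + $44,730.60 = $164,420.60
$164,420.60 is under the $192,200 cap.

$164,420.60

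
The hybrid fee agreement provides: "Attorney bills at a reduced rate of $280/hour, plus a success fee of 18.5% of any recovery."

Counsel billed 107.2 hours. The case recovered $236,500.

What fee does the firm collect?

$73,768.50

Hourly: 107.2 × $280 = $30,016.00
Success fee: 18.5% of $236,500 = $43,752.50
Total: $30,016.00 + $43,752.50 = $73,768.50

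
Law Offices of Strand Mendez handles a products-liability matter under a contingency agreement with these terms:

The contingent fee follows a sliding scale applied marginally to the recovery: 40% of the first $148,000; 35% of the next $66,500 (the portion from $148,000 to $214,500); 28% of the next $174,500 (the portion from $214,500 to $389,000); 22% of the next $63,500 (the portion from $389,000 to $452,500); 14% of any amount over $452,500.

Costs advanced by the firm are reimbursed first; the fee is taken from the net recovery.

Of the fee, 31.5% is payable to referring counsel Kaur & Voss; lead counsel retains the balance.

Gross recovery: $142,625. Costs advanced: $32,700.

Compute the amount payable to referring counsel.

$13,850.55

Fee base (net of costs): $142,625 − $32,700 = $109,925
First $109,925 at 40% = $43,970.00
Referral share: 31.5% of $43,970.00 = $13,850.55; lead counsel retains $43,970.00 − $13,850.55 = $30,119.45.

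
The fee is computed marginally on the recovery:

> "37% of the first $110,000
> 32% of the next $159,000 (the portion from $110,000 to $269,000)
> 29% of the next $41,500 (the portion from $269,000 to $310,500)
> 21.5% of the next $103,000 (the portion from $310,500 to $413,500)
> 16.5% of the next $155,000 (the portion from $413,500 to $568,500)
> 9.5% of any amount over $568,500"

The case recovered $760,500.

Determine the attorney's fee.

$169,575.00

First $110,000 at 37% = $40,700.00
Next $159,000 at 32% = $50,880.00
Next $41,500 at 29% = $12,035.00
Next $103,000 at 21.5% = $22,145.00
Next $155,000 at 16.5% = $25,575.00
Remaining $192,000 at 9.5% = $18,240.00
Fee: $40,700.00 + $50,880.00 + $12,035.00 + $22,145.00 + $25,575.00 + $18,240.00 = $169,575.00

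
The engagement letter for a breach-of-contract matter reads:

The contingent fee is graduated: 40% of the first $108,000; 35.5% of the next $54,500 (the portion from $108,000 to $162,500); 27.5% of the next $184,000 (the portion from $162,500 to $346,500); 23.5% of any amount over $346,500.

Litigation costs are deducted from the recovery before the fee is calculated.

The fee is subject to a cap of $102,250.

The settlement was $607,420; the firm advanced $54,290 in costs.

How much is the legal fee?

Fee base (net of costs): $607,420 − $54,290 = $553,130
First $108,000 at 40% = $43,200.00
Next $54,500 at 35.5% = $19,347.50
Next $184,000 at 27.5% = $50,600.00
Remaining $206,630 at 23.5% = $48,558.05
Fee: $43,200.00 + $19,347.50 + $50,600.00 + $48,558.05 = $161,705.55
$161,705.55 exceeds the $102,250 cap, so the fee is capped at $102,250.00.

$102,250.00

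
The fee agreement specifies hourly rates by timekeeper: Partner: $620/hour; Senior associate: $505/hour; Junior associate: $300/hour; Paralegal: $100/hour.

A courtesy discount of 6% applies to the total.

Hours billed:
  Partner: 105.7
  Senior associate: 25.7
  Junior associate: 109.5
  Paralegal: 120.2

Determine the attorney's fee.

$115,979.55

Partner: 105.7 × $620 = $65,534.00
Senior associate: 25.7 × $505 = $12,978.50
Junior associate: 109.5 × $300 = $32,850.00
Paralegal: 120.2 × $100 = $12,020.00
Subtotal: $123,382.50
Less 6% discount: −$7,402.95
Total: $123,382.50 − $7,402.95 = $115,979.55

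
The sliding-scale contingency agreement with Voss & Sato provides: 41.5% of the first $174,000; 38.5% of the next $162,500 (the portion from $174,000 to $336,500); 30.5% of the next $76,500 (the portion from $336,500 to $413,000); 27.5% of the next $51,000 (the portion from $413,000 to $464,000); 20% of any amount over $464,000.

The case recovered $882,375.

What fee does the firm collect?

First $174,000 at 41.5% = $72,210.00
Next $162,500 at 38.5% = $62,562.50
Next $76,500 at 30.5% = $23,332.50
Next $51,000 at 27.5% = $14,025.00
Remaining $418,375 at 20% = $83,675.00
Fee: $72,210.00 + $62,562.50 + $23,332.50 + $14,025.00 + $83,675.00 = $255,805.00

$255,805.00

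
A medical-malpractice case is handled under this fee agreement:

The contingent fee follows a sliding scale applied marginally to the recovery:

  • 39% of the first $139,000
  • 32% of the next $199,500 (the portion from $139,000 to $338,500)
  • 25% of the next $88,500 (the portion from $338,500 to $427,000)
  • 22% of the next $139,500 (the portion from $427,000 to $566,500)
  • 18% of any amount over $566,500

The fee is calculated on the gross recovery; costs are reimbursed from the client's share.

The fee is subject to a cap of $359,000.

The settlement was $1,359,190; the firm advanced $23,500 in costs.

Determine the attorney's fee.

$313,549.20

Fee base is the gross recovery, $1,359,190; costs are reimbursed separately.
First $139,000 at 39% = $54,210.00
Next $199,500 at 32% = $63,840.00
Next $88,500 at 25% = $22,125.00
Next $139,500 at 22% = $30,690.00
Remaining $792,690 at 18% = $142,684.20
Fee: $54,210.00 + $63,840.00 + $22,125.00 + $30,690.00 + $142,684.20 = $313,549.20
$313,549.20 is under the $359,000 cap.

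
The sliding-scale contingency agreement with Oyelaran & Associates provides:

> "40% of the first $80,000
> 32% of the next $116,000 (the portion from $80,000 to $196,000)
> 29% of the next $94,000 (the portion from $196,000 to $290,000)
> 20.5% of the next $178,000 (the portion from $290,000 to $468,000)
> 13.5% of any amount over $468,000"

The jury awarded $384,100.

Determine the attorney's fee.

$115,670.50

First $80,000 at 40% = $32,000.00
Next $116,000 at 32% = $37,120.00
Next $94,000 at 29% = $27,260.00
Remaining $94,100 at 20.5% = $19,290.50
Fee: $32,000.00 + $37,120.00 + $27,260.00 + $19,290.50 = $115,670.50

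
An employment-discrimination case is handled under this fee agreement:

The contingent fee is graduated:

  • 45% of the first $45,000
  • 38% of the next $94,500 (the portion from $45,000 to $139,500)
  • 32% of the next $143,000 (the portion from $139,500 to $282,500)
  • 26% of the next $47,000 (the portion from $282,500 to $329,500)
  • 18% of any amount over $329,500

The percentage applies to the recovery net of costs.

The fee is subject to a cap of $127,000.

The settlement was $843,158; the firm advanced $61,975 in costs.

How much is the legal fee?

$127,000.00

Fee base (net of costs): $843,158 − $61,975 = $781,183
First $45,000 at 45% = $20,250.00
Next $94,500 at 38% = $35,910.00
Next $143,000 at 32% = $45,760.00
Next $47,000 at 26% = $12,220.00
Remaining $451,683 at 18% = $81,302.94
Fee: $20,250.00 + $35,910.00 + $45,760.00 + $12,220.00 + $81,302.94 = $195,442.94
$195,442.94 exceeds the $127,000 cap, so the fee is capped at $127,000.00.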